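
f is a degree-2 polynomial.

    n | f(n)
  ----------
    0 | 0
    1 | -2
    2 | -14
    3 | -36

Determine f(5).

First differences: -2, -12, -22. Second differences: -10, -10.
Level-2 differences are constant, so f has degree 2.
Fitting a degree-2 polynomial gives f(n) = -5n² + 3n.
Then f(5) = -110.

-110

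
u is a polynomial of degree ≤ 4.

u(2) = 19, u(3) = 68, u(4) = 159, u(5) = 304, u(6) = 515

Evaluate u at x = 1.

First differences: 49, 91, 145, 211. Second differences: 42, 54, 66. Third differences: 12, 12.
Level-3 differences are constant, so u has degree 3.
Fitting a degree-3 polynomial gives u(x) = 2x³ + 3x² - 4x - 1.
Then u(1) = 0.

0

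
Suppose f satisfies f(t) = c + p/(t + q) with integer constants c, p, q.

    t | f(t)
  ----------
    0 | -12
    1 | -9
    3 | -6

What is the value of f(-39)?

1

(f(t) − c)(t + q) = p for each data point; the three points give a linear system in c and q, then p follows.
Solving: c = 0, q = 3, p = -36, so f(t) = -36/(t + 3).
Then f(-39) = 0 − 36/(-36) = 1.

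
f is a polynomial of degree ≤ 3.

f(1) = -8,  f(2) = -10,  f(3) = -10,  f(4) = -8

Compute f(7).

First differences: -2, 0, 2. Second differences: 2, 2.
Level-2 differences are constant, so f has degree 2.
Fitting a degree-2 polynomial gives f(m) = m² - 5m - 4.
Then f(7) = 10.

10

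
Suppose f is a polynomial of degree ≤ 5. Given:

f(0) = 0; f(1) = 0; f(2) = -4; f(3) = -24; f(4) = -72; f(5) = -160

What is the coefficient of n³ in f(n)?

-2

First differences: 0, -4, -20, -48, -88. Second differences: -4, -16, -28, -40. Third differences: -12, -12, -12.
Level-3 differences are constant, so f has degree 3.
Fitting a degree-3 polynomial gives f(n) = -2n³ + 4n² - 2n.
The coefficient of n³ is -2.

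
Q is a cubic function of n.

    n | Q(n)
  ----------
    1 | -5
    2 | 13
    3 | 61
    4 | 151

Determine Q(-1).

1

Write Q(n) = an³ + bn² + cn + d; the 4 given values yield a linear system in the 4 coefficients.
Solving, Q(n) = 2n³ + 3n² - 5n - 5.
Then Q(-1) = 1.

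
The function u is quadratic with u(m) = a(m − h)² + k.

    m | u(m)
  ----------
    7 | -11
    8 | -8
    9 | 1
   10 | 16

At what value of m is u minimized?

7

First differences 3, 9, 15; second difference 6 = 2a, so a = 3.
Expanding, the m-coefficient is −2ah = -6h; matching it to the data gives h = 7, and then k = -11.
So u(m) = 3(m − 7)² − 11.
Hence h = 7.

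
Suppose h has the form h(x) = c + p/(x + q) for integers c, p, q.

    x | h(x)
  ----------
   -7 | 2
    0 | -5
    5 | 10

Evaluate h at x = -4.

(h(x) − c)(x + q) = p for each data point; the three points give a linear system in c and q, then p follows.
Solving: c = 4, q = -2, p = 18, so h(x) = 4 + 18/(x − 2).
Then h(-4) = 4 + 18/(-6) = 1.

1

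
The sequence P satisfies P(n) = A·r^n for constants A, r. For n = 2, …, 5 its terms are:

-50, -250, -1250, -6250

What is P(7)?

Consecutive ratio: -250/(-50) = 5, and -1250/(-250) = 5, so r = 5.
Then A·5^2 = -50 gives A = -2, and P(n) = -2·5^n.
P(7) = -2·5^7 = -156250.

-156250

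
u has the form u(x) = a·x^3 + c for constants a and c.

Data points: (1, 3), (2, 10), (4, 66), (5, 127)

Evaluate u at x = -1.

1

From u(1) = 3 and u(2) = 10: 1a + c = 3 and 8a + c = 10.
Subtracting: 7a = 7, so a = 1; then c = 3 − 1·1 = 2.
So u(x) = 1x³ + 2, and u(-1) = 1.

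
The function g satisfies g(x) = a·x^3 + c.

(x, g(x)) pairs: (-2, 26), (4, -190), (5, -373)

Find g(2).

-22

From g(-2) = 26 and g(4) = -190: -8a + c = 26 and 64a + c = -190.
Subtracting: 72a = -216, so a = -3; then c = 26 − (-3)·(-8) = 2.
So g(x) = -3x³ + 2, and g(2) = -22.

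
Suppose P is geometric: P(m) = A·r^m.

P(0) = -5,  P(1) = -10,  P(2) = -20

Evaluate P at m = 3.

Consecutive ratio: -10/(-5) = 2, and -20/(-10) = 2, so r = 2.
Then A·2^0 = -5 gives A = -5, and P(m) = -5·2^m.
P(3) = -5·2^3 = -40.

-40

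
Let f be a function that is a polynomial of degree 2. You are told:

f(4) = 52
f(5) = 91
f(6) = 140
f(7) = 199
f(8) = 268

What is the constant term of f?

First differences: 39, 49, 59, 69. Second differences: 10, 10, 10.
Level-2 differences are constant, so f has degree 2.
Fitting a degree-2 polynomial gives f(m) = 5m² - 6m - 4.
The constant term is f(0) = -4.

-4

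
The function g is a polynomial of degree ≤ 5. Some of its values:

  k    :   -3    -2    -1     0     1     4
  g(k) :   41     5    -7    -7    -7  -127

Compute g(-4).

Write g(k) = ak^5 + bk^4 + ck³ + dk² + ek + p; the 6 given values yield a linear system in the 6 coefficients.
Solving, the top 2 coefficients vanish, and g(k) = -2k³ + 2k - 7.
Then g(-4) = 113.

113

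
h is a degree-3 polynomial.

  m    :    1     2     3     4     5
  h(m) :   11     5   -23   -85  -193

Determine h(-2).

First differences: -6, -28, -62, -108. Second differences: -22, -34, -46. Third differences: -12, -12.
Level-3 differences are constant, so h has degree 3.
Fitting a degree-3 polynomial gives h(m) = -2m³ + m² + 5m + 7.
Then h(-2) = 17.

17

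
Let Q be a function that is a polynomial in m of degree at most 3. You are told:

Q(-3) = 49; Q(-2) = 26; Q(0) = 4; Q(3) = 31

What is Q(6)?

130

Write Q(m) = am³ + bm² + cm + d; the 4 given values yield a linear system in the 4 coefficients.
Solving, the leading coefficient vanishes, and Q(m) = 4m² - 3m + 4.
Then Q(6) = 130.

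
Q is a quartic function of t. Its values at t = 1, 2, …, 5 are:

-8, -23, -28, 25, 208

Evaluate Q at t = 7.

1372

Write Q(t) = at^4 + bt³ + ct² + dt + e; the 5 given values yield a linear system in the 5 coefficients.
Solving, Q(t) = t^4 - 2t³ - 8t² + 8t - 7.
Then Q(7) = 1372.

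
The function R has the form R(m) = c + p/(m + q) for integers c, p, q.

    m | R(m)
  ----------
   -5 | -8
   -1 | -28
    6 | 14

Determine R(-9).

-4

(R(m) − c)(m + q) = p for each data point; the three points give a linear system in c and q, then p follows.
Solving: c = 2, q = -1, p = 60, so R(m) = 2 + 60/(m − 1).
Then R(-9) = 2 + 60/(-10) = -4.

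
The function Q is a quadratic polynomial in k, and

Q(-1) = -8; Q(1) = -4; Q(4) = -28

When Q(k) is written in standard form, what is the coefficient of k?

Write Q(k) = ak² + bk + c; the 3 given values yield a linear system in the 3 coefficients.
Solving, Q(k) = -2k² + 2k - 4.
The coefficient of k is 2.

2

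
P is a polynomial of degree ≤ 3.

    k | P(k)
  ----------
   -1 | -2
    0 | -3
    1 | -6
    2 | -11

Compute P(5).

-38

Write P(k) = ak³ + bk² + ck + d; the 4 given values yield a linear system in the 4 coefficients.
Solving, the leading coefficient vanishes, and P(k) = -k² - 2k - 3.
Then P(5) = -38.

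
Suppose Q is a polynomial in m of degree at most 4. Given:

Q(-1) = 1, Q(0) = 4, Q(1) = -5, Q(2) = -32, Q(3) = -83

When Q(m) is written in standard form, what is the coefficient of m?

First differences: 3, -9, -27, -51. Second differences: -12, -18, -24. Third differences: -6, -6.
Level-3 differences are constant, so Q has degree 3.
Fitting a degree-3 polynomial gives Q(m) = -m³ - 6m² - 2m + 4.
The coefficient of m is -2.

-2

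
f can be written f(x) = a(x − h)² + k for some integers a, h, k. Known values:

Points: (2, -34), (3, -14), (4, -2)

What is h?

First differences 20, 12; second difference -8 = 2a, so a = -4.
Expanding, the x-coefficient is −2ah = 8h; matching it to the data gives h = 5, and then k = 2.
So f(x) = -4(x − 5)² + 2.
Hence h = 5.

5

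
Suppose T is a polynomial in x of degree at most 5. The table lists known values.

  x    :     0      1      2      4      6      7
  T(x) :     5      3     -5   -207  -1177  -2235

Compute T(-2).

15

Write T(x) = ax^5 + bx^4 + cx³ + dx² + ex + p; the 6 given values yield a linear system in the 6 coefficients.
Solving, the leading coefficient vanishes, and T(x) = -x^4 + 4x² - 5x + 5.
Then T(-2) = 15.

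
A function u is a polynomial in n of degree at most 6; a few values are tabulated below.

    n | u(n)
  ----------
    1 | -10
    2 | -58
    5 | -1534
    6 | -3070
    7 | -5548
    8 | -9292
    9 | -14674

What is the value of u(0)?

Write u(n) = an^6 + bn^5 + cn^4 + dn³ + en² + pn + q; the 7 given values yield a linear system in the 7 coefficients.
Solving, the top 2 coefficients vanish, and u(n) = -2n^4 - 2n³ - n² - n - 4.
Then u(0) = -4.

-4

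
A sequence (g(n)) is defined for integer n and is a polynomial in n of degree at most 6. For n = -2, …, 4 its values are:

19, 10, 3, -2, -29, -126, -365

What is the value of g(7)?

First differences: -9, -7, -5, -27, -97, -239. Second differences: 2, 2, -22, -70, -142. Third differences: 0, -24, -48, -72. Fourth differences: -24, -24, -24.
Level-4 differences are constant, so g has degree 4.
Fitting a degree-4 polynomial gives g(n) = -n^4 - 2n³ + 2n² - 4n + 3.
Then g(7) = -3014.

-3014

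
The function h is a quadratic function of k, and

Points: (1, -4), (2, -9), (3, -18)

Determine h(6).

-69

Write h(k) = ak² + bk + c; the 3 given values yield a linear system in the 3 coefficients.
Solving, h(k) = -2k² + k - 3.
Then h(6) = -69.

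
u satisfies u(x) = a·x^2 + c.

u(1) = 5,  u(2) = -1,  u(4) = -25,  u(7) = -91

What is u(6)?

-65

From u(1) = 5 and u(2) = -1: 1a + c = 5 and 4a + c = -1.
Subtracting: 3a = -6, so a = -2; then c = 5 − (-2)·1 = 7.
So u(x) = -2x² + 7, and u(6) = -65.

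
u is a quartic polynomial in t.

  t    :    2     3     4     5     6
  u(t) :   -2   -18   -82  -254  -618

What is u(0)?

Write u(t) = at^4 + bt³ + ct² + dt + e; the 5 given values yield a linear system in the 5 coefficients.
Solving, u(t) = -t^4 + 4t³ - 5t² - 2t + 6.
The constant term is u(0) = 6.

6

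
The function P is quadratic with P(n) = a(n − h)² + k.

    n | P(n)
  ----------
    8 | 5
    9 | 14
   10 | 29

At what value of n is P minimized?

7

First differences 9, 15; second difference 6 = 2a, so a = 3.
Expanding, the n-coefficient is −2ah = -6h; matching it to the data gives h = 7, and then k = 2.
So P(n) = 3(n − 7)² + 2.
Hence h = 7.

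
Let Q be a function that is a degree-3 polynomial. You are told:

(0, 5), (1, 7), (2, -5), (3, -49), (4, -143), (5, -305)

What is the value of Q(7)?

First differences: 2, -12, -44, -94, -162. Second differences: -14, -32, -50, -68. Third differences: -18, -18, -18.
Level-3 differences are constant, so Q has degree 3.
Fitting a degree-3 polynomial gives Q(n) = -3n³ + 2n² + 3n + 5.
Then Q(7) = -905.

-905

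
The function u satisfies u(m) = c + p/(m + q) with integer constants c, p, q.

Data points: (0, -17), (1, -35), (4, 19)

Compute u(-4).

-5

(u(m) − c)(m + q) = p for each data point; the three points give a linear system in c and q, then p follows.
Solving: c = 1, q = -2, p = 36, so u(m) = 1 + 36/(m − 2).
Then u(-4) = 1 + 36/(-6) = -5.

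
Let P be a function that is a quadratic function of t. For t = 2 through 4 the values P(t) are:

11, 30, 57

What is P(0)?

-3

Write P(t) = at² + bt + c; the 3 given values yield a linear system in the 3 coefficients.
Solving, P(t) = 4t² - t - 3.
Then P(0) = -3.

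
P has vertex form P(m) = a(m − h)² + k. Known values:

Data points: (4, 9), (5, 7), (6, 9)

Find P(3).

15

First differences -2, 2; second difference 4 = 2a, so a = 2.
Expanding, the m-coefficient is −2ah = -4h; matching it to the data gives h = 5, and then k = 7.
So P(m) = 2(m − 5)² + 7.
P(3) = 2·(-2)² + 7 = 15.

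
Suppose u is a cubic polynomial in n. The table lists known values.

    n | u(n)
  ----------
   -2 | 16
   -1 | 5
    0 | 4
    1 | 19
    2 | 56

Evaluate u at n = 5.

First differences: -11, -1, 15, 37. Second differences: 10, 16, 22. Third differences: 6, 6.
Level-3 differences are constant, so u has degree 3.
Fitting a degree-3 polynomial gives u(n) = n³ + 8n² + 6n + 4.
Then u(5) = 359.

359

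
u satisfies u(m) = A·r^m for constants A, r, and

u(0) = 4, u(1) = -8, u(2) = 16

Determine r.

Consecutive ratio: -8/4 = -2, and 16/(-8) = -2, so r = -2.
Then A·(-2)^0 = 4 gives A = 4, and u(m) = 4·(-2)^m.

-2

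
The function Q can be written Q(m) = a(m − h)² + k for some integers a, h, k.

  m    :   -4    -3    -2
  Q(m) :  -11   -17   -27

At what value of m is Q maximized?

First differences -6, -10; second difference -4 = 2a, so a = -2.
Expanding, the m-coefficient is −2ah = 4h; matching it to the data gives h = -5, and then k = -9.
So Q(m) = -2(m + 5)² − 9.
Hence h = -5.

-5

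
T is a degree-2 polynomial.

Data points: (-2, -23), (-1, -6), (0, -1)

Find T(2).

Write T(x) = ax² + bx + c; the 3 given values yield a linear system in the 3 coefficients.
Solving, T(x) = -6x² - x - 1.
Then T(2) = -27.

-27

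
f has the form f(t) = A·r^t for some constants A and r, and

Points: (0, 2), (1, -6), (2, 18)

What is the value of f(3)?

Consecutive ratio: -6/2 = -3, and 18/(-6) = -3, so r = -3.
Then A·(-3)^0 = 2 gives A = 2, and f(t) = 2·(-3)^t.
f(3) = 2·(-3)^3 = -54.

-54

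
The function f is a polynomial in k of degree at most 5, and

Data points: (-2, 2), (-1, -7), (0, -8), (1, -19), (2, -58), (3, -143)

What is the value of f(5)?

-523

Write f(k) = ak^5 + bk^4 + ck³ + dk² + ek + p; the 6 given values yield a linear system in the 6 coefficients.
Solving, the top 2 coefficients vanish, and f(k) = -3k³ - 5k² - 3k - 8.
Then f(5) = -523.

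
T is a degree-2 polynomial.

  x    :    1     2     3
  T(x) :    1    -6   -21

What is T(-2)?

Write T(x) = ax² + bx + c; the 3 given values yield a linear system in the 3 coefficients.
Solving, T(x) = -4x² + 5x.
Then T(-2) = -26.

-26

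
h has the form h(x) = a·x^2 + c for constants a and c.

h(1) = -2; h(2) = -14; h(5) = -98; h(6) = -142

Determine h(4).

-62

From h(1) = -2 and h(2) = -14: 1a + c = -2 and 4a + c = -14.
Subtracting: 3a = -12, so a = -4; then c = -2 − (-4)·1 = 2.
So h(x) = -4x² + 2, and h(4) = -62.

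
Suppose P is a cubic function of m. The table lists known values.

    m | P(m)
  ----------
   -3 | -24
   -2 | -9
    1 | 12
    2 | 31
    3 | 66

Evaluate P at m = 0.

3

Write P(m) = am³ + bm² + cm + d; the 5 given values yield a linear system in the 4 coefficients.
Solving, P(m) = m³ + 2m² + 6m + 3.
Then P(0) = 3.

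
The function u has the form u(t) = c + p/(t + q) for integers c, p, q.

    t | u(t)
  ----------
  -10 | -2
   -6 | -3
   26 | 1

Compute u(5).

8

(u(t) − c)(t + q) = p for each data point; the three points give a linear system in c and q, then p follows.
Solving: c = 0, q = -2, p = 24, so u(t) = 24/(t − 2).
Then u(5) = 0 + 24/3 = 8.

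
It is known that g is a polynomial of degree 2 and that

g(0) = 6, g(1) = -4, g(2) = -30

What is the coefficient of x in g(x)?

-2

Write g(x) = ax² + bx + c; the 3 given values yield a linear system in the 3 coefficients.
Solving, g(x) = -8x² - 2x + 6.
The coefficient of x is -2.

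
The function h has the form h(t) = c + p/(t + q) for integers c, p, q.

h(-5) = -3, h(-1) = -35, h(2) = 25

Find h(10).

9

(h(t) − c)(t + q) = p for each data point; the three points give a linear system in c and q, then p follows.
Solving: c = 5, q = 0, p = 40, so h(t) = 5 + 40/(t + 0).
Then h(10) = 5 + 40/10 = 9.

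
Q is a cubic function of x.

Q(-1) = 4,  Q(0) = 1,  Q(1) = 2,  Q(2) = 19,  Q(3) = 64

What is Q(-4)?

-83

First differences: -3, 1, 17, 45. Second differences: 4, 16, 28. Third differences: 12, 12.
Level-3 differences are constant, so Q has degree 3.
Fitting a degree-3 polynomial gives Q(x) = 2x³ + 2x² - 3x + 1.
Then Q(-4) = -83.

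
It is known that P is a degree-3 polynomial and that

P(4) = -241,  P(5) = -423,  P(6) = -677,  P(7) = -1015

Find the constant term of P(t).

7

Write P(t) = at³ + bt² + ct + d; the 4 given values yield a linear system in the 4 coefficients.
Solving, P(t) = -2t³ - 6t² - 6t + 7.
The constant term is P(0) = 7.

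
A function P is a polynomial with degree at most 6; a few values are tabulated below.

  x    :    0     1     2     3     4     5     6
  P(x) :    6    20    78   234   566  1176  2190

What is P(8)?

First differences: 14, 58, 156, 332, 610, 1014. Second differences: 44, 98, 176, 278, 404. Third differences: 54, 78, 102, 126. Fourth differences: 24, 24, 24.
Level-4 differences are constant, so P has degree 4.
Fitting a degree-4 polynomial gives P(x) = x^4 + 3x³ + 6x² + 4x + 6.
Then P(8) = 6054.

6054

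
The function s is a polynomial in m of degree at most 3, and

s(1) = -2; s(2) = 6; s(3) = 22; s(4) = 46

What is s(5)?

78

First differences: 8, 16, 24. Second differences: 8, 8.
Level-2 differences are constant, so s has degree 2.
Fitting a degree-2 polynomial gives s(m) = 4m² - 4m - 2.
Then s(5) = 78.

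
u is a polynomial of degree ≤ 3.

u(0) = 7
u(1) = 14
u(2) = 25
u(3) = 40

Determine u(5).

First differences: 7, 11, 15. Second differences: 4, 4.
Level-2 differences are constant, so u has degree 2.
Fitting a degree-2 polynomial gives u(k) = 2k² + 5k + 7.
Then u(5) = 82.

82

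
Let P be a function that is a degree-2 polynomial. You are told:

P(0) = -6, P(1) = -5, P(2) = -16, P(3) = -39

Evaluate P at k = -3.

Write P(k) = ak² + bk + c; the 4 given values yield a linear system in the 3 coefficients.
Solving, P(k) = -6k² + 7k - 6.
Then P(-3) = -81.

-81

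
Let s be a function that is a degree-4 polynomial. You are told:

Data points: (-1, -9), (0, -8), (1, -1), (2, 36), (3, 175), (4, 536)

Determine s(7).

4871

First differences: 1, 7, 37, 139, 361. Second differences: 6, 30, 102, 222. Third differences: 24, 72, 120. Fourth differences: 48, 48.
Level-4 differences are constant, so s has degree 4.
Fitting a degree-4 polynomial gives s(m) = 2m^4 + m² + 4m - 8.
Then s(7) = 4871.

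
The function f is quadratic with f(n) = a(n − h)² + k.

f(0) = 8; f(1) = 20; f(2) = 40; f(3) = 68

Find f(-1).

First differences 12, 20, 28; second difference 8 = 2a, so a = 4.
Expanding, the n-coefficient is −2ah = -8h; matching it to the data gives h = -1, and then k = 4.
So f(n) = 4(n + 1)² + 4.
f(-1) = 4·0² + 4 = 4.

4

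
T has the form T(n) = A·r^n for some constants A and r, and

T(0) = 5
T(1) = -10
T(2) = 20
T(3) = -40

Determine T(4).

80

Consecutive ratio: -10/5 = -2, and 20/(-10) = -2, so r = -2.
Then A·(-2)^0 = 5 gives A = 5, and T(n) = 5·(-2)^n.
T(4) = 5·(-2)^4 = 80.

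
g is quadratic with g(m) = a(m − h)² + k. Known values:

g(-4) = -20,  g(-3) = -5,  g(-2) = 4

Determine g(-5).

First differences 15, 9; second difference -6 = 2a, so a = -3.
Expanding, the m-coefficient is −2ah = 6h; matching it to the data gives h = -1, and then k = 7.
So g(m) = -3(m + 1)² + 7.
g(-5) = -3·(-4)² + 7 = -41.

-41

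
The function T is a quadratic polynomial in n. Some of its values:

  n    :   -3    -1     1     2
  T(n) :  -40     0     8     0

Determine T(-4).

Write T(n) = an² + bn + c; the 4 given values yield a linear system in the 3 coefficients.
Solving, T(n) = -4n² + 4n + 8.
Then T(-4) = -72.

-72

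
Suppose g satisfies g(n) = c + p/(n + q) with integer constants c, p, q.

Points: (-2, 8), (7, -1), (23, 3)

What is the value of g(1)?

14

(g(n) − c)(n + q) = p for each data point; the three points give a linear system in c and q, then p follows.
Solving: c = 4, q = -3, p = -20, so g(n) = 4 − 20/(n − 3).
Then g(1) = 4 − 20/(-2) = 14.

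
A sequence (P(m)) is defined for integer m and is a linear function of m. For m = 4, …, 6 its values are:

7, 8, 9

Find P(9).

12

First differences: 1, 1.
Level-1 differences are constant, so P has degree 1.
Fitting a degree-1 polynomial gives P(m) = m + 3.
Then P(9) = 12.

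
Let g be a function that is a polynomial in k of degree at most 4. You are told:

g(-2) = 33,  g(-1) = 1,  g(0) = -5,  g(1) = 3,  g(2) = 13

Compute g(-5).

405

First differences: -32, -6, 8, 10. Second differences: 26, 14, 2. Third differences: -12, -12.
Level-3 differences are constant, so g has degree 3.
Fitting a degree-3 polynomial gives g(k) = -2k³ + 7k² + 3k - 5.
Then g(-5) = 405.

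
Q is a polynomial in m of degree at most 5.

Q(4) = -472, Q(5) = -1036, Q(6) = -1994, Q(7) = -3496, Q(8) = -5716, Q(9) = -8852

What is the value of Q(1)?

Write Q(m) = am^5 + bm^4 + cm³ + dm² + em + p; the 6 given values yield a linear system in the 6 coefficients.
Solving, the leading coefficient vanishes, and Q(m) = -m^4 - 3m³ - m² - 3m + 4.
Then Q(1) = -4.

-4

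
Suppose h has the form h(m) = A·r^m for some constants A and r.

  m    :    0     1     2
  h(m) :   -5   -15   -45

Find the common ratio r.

3

Consecutive ratio: -15/(-5) = 3, and -45/(-15) = 3, so r = 3.
Then A·3^0 = -5 gives A = -5, and h(m) = -5·3^m.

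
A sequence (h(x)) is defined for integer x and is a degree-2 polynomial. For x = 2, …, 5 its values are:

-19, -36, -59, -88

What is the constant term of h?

-3

Write h(x) = ax² + bx + c; the 4 given values yield a linear system in the 3 coefficients.
Solving, h(x) = -3x² - 2x - 3.
The constant term is h(0) = -3.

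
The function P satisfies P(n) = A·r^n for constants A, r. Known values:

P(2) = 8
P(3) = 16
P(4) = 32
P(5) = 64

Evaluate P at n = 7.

Consecutive ratio: 16/8 = 2, and 32/16 = 2, so r = 2.
Then A·2^2 = 8 gives A = 2, and P(n) = 2·2^n.
P(7) = 2·2^7 = 256.

256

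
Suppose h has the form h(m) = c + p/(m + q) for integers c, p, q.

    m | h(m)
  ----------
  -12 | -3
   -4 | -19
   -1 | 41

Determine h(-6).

(h(m) − c)(m + q) = p for each data point; the three points give a linear system in c and q, then p follows.
Solving: c = 1, q = 2, p = 40, so h(m) = 1 + 40/(m + 2).
Then h(-6) = 1 + 40/(-4) = -9.

-9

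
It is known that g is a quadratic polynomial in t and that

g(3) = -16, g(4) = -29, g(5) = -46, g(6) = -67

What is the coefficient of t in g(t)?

1

First differences: -13, -17, -21. Second differences: -4, -4.
Level-2 differences are constant, so g has degree 2.
Fitting a degree-2 polynomial gives g(t) = -2t² + t - 1.
The coefficient of t is 1.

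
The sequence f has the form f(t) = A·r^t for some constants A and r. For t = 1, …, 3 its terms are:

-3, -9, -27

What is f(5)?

-243

Consecutive ratio: -9/(-3) = 3, and -27/(-9) = 3, so r = 3.
Then A·3^1 = -3 gives A = -1, and f(t) = -1·3^t.
f(5) = -1·3^5 = -243.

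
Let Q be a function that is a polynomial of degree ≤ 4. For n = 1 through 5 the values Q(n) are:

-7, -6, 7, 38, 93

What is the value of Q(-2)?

2

First differences: 1, 13, 31, 55. Second differences: 12, 18, 24. Third differences: 6, 6.
Level-3 differences are constant, so Q has degree 3.
Fitting a degree-3 polynomial gives Q(n) = n³ - 6n - 2.
Then Q(-2) = 2.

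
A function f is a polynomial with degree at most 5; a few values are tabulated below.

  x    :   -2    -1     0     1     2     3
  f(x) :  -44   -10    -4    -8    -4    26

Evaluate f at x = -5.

-494

First differences: 34, 6, -4, 4, 30. Second differences: -28, -10, 8, 26. Third differences: 18, 18, 18.
Level-3 differences are constant, so f has degree 3.
Fitting a degree-3 polynomial gives f(x) = 3x³ - 5x² - 2x - 4.
Then f(-5) = -494.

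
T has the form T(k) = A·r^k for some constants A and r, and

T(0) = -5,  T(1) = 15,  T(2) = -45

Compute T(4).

Consecutive ratio: 15/(-5) = -3, and -45/15 = -3, so r = -3.
Then A·(-3)^0 = -5 gives A = -5, and T(k) = -5·(-3)^k.
T(4) = -5·(-3)^4 = -405.

-405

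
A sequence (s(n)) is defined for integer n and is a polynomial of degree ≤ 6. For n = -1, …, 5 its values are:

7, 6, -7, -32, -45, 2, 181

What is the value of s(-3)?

First differences: -1, -13, -25, -13, 47, 179. Second differences: -12, -12, 12, 60, 132. Third differences: 0, 24, 48, 72. Fourth differences: 24, 24, 24.
Level-4 differences are constant, so s has degree 4.
Fitting a degree-4 polynomial gives s(n) = n^4 - 2n³ - 7n² - 5n + 6.
Then s(-3) = 93.

93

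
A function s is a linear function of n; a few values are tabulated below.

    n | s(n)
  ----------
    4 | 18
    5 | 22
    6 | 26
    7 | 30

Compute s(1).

Write s(n) = an + b; the 4 given values yield a linear system in the 2 coefficients.
Solving, s(n) = 4n + 2.
Then s(1) = 6.

6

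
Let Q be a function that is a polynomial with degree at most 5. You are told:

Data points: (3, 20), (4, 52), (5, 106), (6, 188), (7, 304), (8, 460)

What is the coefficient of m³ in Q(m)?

First differences: 32, 54, 82, 116, 156. Second differences: 22, 28, 34, 40. Third differences: 6, 6, 6.
Level-3 differences are constant, so Q has degree 3.
Fitting a degree-3 polynomial gives Q(m) = m³ - m² + 2m - 4.
The coefficient of m³ is 1.

1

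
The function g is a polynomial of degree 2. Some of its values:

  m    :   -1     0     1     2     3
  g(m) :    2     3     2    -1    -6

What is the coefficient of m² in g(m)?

-1

First differences: 1, -1, -3, -5. Second differences: -2, -2, -2.
Level-2 differences are constant, so g has degree 2.
Fitting a degree-2 polynomial gives g(m) = -m² + 3.
The coefficient of m² is -1.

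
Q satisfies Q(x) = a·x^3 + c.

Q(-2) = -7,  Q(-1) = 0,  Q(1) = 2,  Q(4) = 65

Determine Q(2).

9

From Q(-2) = -7 and Q(-1) = 0: -8a + c = -7 and -1a + c = 0.
Subtracting: 7a = 7, so a = 1; then c = -7 − 1·(-8) = 1.
So Q(x) = 1x³ + 1, and Q(2) = 9.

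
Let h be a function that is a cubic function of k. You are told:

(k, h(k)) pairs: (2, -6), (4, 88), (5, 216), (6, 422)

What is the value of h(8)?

1140

Write h(k) = ak³ + bk² + ck + d; the 4 given values yield a linear system in the 4 coefficients.
Solving, h(k) = 3k³ - 6k² - k - 4.
Then h(8) = 1140.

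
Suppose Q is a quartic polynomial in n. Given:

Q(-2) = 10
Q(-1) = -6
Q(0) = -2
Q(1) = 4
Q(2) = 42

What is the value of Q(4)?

574

Write Q(n) = an^4 + bn³ + cn² + dn + e; the 5 given values yield a linear system in the 5 coefficients.
Solving, Q(n) = 2n^4 + n³ - n² + 4n - 2.
Then Q(4) = 574.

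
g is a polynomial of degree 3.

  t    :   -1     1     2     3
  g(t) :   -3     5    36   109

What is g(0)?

Write g(t) = at³ + bt² + ct + d; the 4 given values yield a linear system in the 4 coefficients.
Solving, g(t) = 3t³ + 3t² + t - 2.
Then g(0) = -2.

-2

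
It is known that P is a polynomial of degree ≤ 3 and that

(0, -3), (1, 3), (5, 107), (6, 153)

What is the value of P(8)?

Write P(n) = an³ + bn² + cn + d; the 4 given values yield a linear system in the 4 coefficients.
Solving, the leading coefficient vanishes, and P(n) = 4n² + 2n - 3.
Then P(8) = 269.

269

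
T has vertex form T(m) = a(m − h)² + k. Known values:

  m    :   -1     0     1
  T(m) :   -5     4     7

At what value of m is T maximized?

1

First differences 9, 3; second difference -6 = 2a, so a = -3.
Expanding, the m-coefficient is −2ah = 6h; matching it to the data gives h = 1, and then k = 7.
So T(m) = -3(m − 1)² + 7.
Hence h = 1.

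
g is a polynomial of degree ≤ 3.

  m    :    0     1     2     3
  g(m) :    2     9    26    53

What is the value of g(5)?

137

First differences: 7, 17, 27. Second differences: 10, 10.
Level-2 differences are constant, so g has degree 2.
Fitting a degree-2 polynomial gives g(m) = 5m² + 2m + 2.
Then g(5) = 137.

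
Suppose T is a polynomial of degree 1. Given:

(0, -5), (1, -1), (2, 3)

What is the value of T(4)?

First differences: 4, 4.
Level-1 differences are constant, so T has degree 1.
Fitting a degree-1 polynomial gives T(t) = 4t - 5.
Then T(4) = 11.

11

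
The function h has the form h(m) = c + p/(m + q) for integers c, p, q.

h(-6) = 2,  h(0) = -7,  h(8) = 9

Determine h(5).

(h(m) − c)(m + q) = p for each data point; the three points give a linear system in c and q, then p follows.
Solving: c = 5, q = -2, p = 24, so h(m) = 5 + 24/(m − 2).
Then h(5) = 5 + 24/3 = 13.

13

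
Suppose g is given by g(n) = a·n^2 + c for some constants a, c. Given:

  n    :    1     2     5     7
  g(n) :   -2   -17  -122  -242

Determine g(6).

From g(1) = -2 and g(2) = -17: 1a + c = -2 and 4a + c = -17.
Subtracting: 3a = -15, so a = -5; then c = -2 − (-5)·1 = 3.
So g(n) = -5n² + 3, and g(6) = -177.

-177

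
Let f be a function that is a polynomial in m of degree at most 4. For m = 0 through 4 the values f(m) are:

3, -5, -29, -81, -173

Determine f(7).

First differences: -8, -24, -52, -92. Second differences: -16, -28, -40. Third differences: -12, -12.
Level-3 differences are constant, so f has degree 3.
Fitting a degree-3 polynomial gives f(m) = -2m³ - 2m² - 4m + 3.
Then f(7) = -809.

-809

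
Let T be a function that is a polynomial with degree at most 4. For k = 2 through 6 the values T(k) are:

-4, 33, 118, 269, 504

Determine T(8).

1298

First differences: 37, 85, 151, 235. Second differences: 48, 66, 84. Third differences: 18, 18.
Level-3 differences are constant, so T has degree 3.
Fitting a degree-3 polynomial gives T(k) = 3k³ - 3k² - 5k - 6.
Then T(8) = 1298.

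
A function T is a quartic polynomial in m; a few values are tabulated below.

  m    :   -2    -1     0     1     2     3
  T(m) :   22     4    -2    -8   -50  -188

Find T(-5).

First differences: -18, -6, -6, -42, -138. Second differences: 12, 0, -36, -96. Third differences: -12, -36, -60. Fourth differences: -24, -24.
Level-4 differences are constant, so T has degree 4.
Fitting a degree-4 polynomial gives T(m) = -m^4 - 4m³ + m² - 2m - 2.
Then T(-5) = -92.

-92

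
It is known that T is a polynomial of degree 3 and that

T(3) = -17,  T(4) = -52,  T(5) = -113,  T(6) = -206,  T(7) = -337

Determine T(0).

-8

First differences: -35, -61, -93, -131. Second differences: -26, -32, -38. Third differences: -6, -6.
Level-3 differences are constant, so T has degree 3.
Fitting a degree-3 polynomial gives T(t) = -t³ - t² + 9t - 8.
Then T(0) = -8.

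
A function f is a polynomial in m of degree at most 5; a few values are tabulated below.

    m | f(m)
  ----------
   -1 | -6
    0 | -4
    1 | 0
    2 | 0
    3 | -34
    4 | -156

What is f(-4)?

First differences: 2, 4, 0, -34, -122. Second differences: 2, -4, -34, -88. Third differences: -6, -30, -54. Fourth differences: -24, -24.
Level-4 differences are constant, so f has degree 4.
Fitting a degree-4 polynomial gives f(m) = -m^4 + m³ + 2m² + 2m - 4.
Then f(-4) = -300.

-300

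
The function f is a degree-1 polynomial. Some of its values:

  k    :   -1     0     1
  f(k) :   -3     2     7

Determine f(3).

Write f(k) = ak + b; the 3 given values yield a linear system in the 2 coefficients.
Solving, f(k) = 5k + 2.
Then f(3) = 17.

17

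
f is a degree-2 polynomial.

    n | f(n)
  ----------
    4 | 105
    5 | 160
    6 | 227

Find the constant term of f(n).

Write f(n) = an² + bn + c; the 3 given values yield a linear system in the 3 coefficients.
Solving, f(n) = 6n² + n + 5.
The constant term is f(0) = 5.

5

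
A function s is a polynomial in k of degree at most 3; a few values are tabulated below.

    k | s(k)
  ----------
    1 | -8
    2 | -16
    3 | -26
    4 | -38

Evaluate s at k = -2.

First differences: -8, -10, -12. Second differences: -2, -2.
Level-2 differences are constant, so s has degree 2.
Fitting a degree-2 polynomial gives s(k) = -k² - 5k - 2.
Then s(-2) = 4.

4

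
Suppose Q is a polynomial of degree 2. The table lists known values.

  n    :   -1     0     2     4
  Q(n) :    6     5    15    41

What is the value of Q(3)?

Write Q(n) = an² + bn + c; the 4 given values yield a linear system in the 3 coefficients.
Solving, Q(n) = 2n² + n + 5.
Then Q(3) = 26.

26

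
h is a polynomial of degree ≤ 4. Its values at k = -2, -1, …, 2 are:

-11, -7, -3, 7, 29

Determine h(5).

First differences: 4, 4, 10, 22. Second differences: 0, 6, 12. Third differences: 6, 6.
Level-3 differences are constant, so h has degree 3.
Fitting a degree-3 polynomial gives h(k) = k³ + 3k² + 6k - 3.
Then h(5) = 227.

227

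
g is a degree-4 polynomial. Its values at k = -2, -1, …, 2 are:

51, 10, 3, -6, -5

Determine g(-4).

619

Write g(k) = ak^4 + bk³ + ck² + dk + e; the 5 given values yield a linear system in the 5 coefficients.
Solving, g(k) = 2k^4 - 2k³ - 3k² - 6k + 3.
Then g(-4) = 619.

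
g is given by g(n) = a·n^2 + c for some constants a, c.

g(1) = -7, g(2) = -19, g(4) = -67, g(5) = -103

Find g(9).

From g(1) = -7 and g(2) = -19: 1a + c = -7 and 4a + c = -19.
Subtracting: 3a = -12, so a = -4; then c = -7 − (-4)·1 = -3.
So g(n) = -4n² − 3, and g(9) = -327.

-327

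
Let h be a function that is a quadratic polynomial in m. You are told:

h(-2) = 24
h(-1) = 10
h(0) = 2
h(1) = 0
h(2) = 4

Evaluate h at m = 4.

Write h(m) = am² + bm + c; the 5 given values yield a linear system in the 3 coefficients.
Solving, h(m) = 3m² - 5m + 2.
Then h(4) = 30.

30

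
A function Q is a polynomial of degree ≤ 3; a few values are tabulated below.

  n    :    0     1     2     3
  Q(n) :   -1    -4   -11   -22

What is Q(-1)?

First differences: -3, -7, -11. Second differences: -4, -4.
Level-2 differences are constant, so Q has degree 2.
Fitting a degree-2 polynomial gives Q(n) = -2n² - n - 1.
Then Q(-1) = -2.

-2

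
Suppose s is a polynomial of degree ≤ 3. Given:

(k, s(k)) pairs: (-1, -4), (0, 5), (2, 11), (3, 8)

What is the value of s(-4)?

-55

Write s(k) = ak³ + bk² + ck + d; the 4 given values yield a linear system in the 4 coefficients.
Solving, the leading coefficient vanishes, and s(k) = -2k² + 7k + 5.
Then s(-4) = -55.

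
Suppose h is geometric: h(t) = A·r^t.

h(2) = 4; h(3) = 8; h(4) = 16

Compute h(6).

Consecutive ratio: 8/4 = 2, and 16/8 = 2, so r = 2.
Then A·2^2 = 4 gives A = 1, and h(t) = 1·2^t.
h(6) = 1·2^6 = 64.

64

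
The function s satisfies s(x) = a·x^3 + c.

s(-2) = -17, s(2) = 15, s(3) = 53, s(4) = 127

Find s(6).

431

From s(-2) = -17 and s(2) = 15: -8a + c = -17 and 8a + c = 15.
Subtracting: 16a = 32, so a = 2; then c = -17 − 2·(-8) = -1.
So s(x) = 2x³ − 1, and s(6) = 431.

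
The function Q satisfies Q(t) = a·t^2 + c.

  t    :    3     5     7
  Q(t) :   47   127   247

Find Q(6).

From Q(3) = 47 and Q(5) = 127: 9a + c = 47 and 25a + c = 127.
Subtracting: 16a = 80, so a = 5; then c = 47 − 5·9 = 2.
So Q(t) = 5t² + 2, and Q(6) = 182.

182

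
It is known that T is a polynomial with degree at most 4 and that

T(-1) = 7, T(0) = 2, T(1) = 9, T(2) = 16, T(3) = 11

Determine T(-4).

214

First differences: -5, 7, 7, -5. Second differences: 12, 0, -12. Third differences: -12, -12.
Level-3 differences are constant, so T has degree 3.
Fitting a degree-3 polynomial gives T(k) = -2k³ + 6k² + 3k + 2.
Then T(-4) = 214.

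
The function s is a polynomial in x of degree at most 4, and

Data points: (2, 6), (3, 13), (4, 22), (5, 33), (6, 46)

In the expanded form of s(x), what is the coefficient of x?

First differences: 7, 9, 11, 13. Second differences: 2, 2, 2.
Level-2 differences are constant, so s has degree 2.
Fitting a degree-2 polynomial gives s(x) = x² + 2x - 2.
The coefficient of x is 2.

2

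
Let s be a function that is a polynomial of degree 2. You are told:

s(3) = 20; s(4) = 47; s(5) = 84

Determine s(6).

Write s(x) = ax² + bx + c; the 3 given values yield a linear system in the 3 coefficients.
Solving, s(x) = 5x² - 8x - 1.
Then s(6) = 131.

131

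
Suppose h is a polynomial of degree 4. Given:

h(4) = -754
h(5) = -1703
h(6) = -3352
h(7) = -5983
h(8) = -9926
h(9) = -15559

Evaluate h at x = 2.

-68

Write h(x) = ax^4 + bx³ + cx² + dx + e; the 6 given values yield a linear system in the 5 coefficients.
Solving, h(x) = -2x^4 - 3x³ - 3x² - x + 2.
Then h(2) = -68.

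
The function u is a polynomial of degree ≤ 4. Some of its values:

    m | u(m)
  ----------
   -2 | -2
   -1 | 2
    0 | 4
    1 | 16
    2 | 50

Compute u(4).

Write u(m) = am^4 + bm³ + cm² + dm + e; the 5 given values yield a linear system in the 5 coefficients.
Solving, the leading coefficient vanishes, and u(m) = 2m³ + 5m² + 5m + 4.
Then u(4) = 232.

232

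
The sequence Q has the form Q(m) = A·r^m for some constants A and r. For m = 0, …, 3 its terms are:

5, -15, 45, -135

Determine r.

-3

Consecutive ratio: -15/5 = -3, and 45/(-15) = -3, so r = -3.
Then A·(-3)^0 = 5 gives A = 5, and Q(m) = 5·(-3)^m.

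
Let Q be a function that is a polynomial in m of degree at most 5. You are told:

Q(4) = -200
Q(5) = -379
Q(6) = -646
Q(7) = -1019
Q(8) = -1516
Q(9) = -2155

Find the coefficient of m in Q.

-5

First differences: -179, -267, -373, -497, -639. Second differences: -88, -106, -124, -142. Third differences: -18, -18, -18.
Level-3 differences are constant, so Q has degree 3.
Fitting a degree-3 polynomial gives Q(m) = -3m³ + m² - 5m - 4.
The coefficient of m is -5.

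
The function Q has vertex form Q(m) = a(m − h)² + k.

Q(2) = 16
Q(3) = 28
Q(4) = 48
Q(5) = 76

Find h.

1

First differences 12, 20, 28; second difference 8 = 2a, so a = 4.
Expanding, the m-coefficient is −2ah = -8h; matching it to the data gives h = 1, and then k = 12.
So Q(m) = 4(m − 1)² + 12.
Hence h = 1.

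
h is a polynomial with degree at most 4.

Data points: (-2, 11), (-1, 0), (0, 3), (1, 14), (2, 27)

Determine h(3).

36

Write h(m) = am^4 + bm³ + cm² + dm + e; the 5 given values yield a linear system in the 5 coefficients.
Solving, the leading coefficient vanishes, and h(m) = -m³ + 4m² + 8m + 3.
Then h(3) = 36.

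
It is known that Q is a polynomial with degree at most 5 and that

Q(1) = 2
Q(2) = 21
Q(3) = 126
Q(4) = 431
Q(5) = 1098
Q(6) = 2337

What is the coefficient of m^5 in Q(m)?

First differences: 19, 105, 305, 667, 1239. Second differences: 86, 200, 362, 572. Third differences: 114, 162, 210. Fourth differences: 48, 48.
Level-4 differences are constant, so Q has degree 4.
Fitting a degree-4 polynomial gives Q(m) = 2m^4 - m³ - m² - m + 3.
The coefficient of m^5 is 0.

0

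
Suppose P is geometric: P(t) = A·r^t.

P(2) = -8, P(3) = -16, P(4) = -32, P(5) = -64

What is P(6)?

Consecutive ratio: -16/(-8) = 2, and -32/(-16) = 2, so r = 2.
Then A·2^2 = -8 gives A = -2, and P(t) = -2·2^t.
P(6) = -2·2^6 = -128.

-128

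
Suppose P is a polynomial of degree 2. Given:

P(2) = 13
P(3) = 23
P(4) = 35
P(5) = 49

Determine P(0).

First differences: 10, 12, 14. Second differences: 2, 2.
Level-2 differences are constant, so P has degree 2.
Fitting a degree-2 polynomial gives P(k) = k² + 5k - 1.
Then P(0) = -1.

-1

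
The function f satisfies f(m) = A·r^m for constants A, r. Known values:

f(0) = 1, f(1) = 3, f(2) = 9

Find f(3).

27

Consecutive ratio: 3/1 = 3, and 9/3 = 3, so r = 3.
Then A·3^0 = 1 gives A = 1, and f(m) = 1·3^m.
f(3) = 1·3^3 = 27.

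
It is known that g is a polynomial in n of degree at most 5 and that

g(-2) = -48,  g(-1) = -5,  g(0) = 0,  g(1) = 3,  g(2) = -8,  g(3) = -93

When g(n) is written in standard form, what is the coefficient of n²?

Write g(n) = an^5 + bn^4 + cn³ + dn² + en + p; the 6 given values yield a linear system in the 6 coefficients.
Solving, the leading coefficient vanishes, and g(n) = -2n^4 + 2n³ + n² + 2n.
The coefficient of n² is 1.

1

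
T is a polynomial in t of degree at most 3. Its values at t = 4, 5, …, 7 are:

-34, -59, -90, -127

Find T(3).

-15

Write T(t) = at³ + bt² + ct + d; the 4 given values yield a linear system in the 4 coefficients.
Solving, the leading coefficient vanishes, and T(t) = -3t² + 2t + 6.
Then T(3) = -15.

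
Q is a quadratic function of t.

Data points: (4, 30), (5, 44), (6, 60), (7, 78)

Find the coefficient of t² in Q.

1

First differences: 14, 16, 18. Second differences: 2, 2.
Level-2 differences are constant, so Q has degree 2.
Fitting a degree-2 polynomial gives Q(t) = t² + 5t - 6.
The coefficient of t² is 1.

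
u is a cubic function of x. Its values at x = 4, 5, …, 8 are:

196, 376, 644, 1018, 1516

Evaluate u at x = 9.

2156

First differences: 180, 268, 374, 498. Second differences: 88, 106, 124. Third differences: 18, 18.
Level-3 differences are constant, so u has degree 3.
Fitting a degree-3 polynomial gives u(x) = 3x³ - x² + 6x - 4.
Then u(9) = 2156.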